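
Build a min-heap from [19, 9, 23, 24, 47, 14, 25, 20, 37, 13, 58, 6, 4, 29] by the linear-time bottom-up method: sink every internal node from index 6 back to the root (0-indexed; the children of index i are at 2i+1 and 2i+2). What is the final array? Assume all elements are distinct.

[4, 9, 6, 20, 13, 14, 25, 24, 37, 47, 58, 23, 19, 29]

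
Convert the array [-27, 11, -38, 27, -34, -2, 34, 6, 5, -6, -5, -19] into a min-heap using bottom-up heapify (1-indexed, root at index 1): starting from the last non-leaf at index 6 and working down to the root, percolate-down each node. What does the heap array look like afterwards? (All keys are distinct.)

[-38, -34, -27, 5, -6, -19, 34, 6, 27, 11, -5, -2]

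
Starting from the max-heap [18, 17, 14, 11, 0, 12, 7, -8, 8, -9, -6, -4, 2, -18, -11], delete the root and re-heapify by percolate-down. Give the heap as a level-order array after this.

remove root 18; move last element -11 to root → [-11, 17, 14, 11, 0, 12, 7, -8, 8, -9, -6, -4, 2, -18]
-11 vs larger child 17 at index 1, swap → [17, -11, 14, 11, 0, 12, 7, -8, 8, -9, -6, -4, 2, -18]
-11 vs larger child 11 at index 3, swap → [17, 11, 14, -11, 0, 12, 7, -8, 8, -9, -6, -4, 2, -18]
-11 vs larger child 8 at index 8, swap → [17, 11, 14, 8, 0, 12, 7, -8, -11, -9, -6, -4, 2, -18]

[17, 11, 14, 8, 0, 12, 7, -8, -11, -9, -6, -4, 2, -18]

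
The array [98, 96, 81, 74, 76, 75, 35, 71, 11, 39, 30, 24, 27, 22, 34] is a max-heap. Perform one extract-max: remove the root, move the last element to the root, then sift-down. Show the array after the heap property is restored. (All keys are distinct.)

remove root 98; move last element 34 to root → [34, 96, 81, 74, 76, 75, 35, 71, 11, 39, 30, 24, 27, 22]
34 vs larger child 96 at index 1, swap → [96, 34, 81, 74, 76, 75, 35, 71, 11, 39, 30, 24, 27, 22]
34 vs larger child 76 at index 4, swap → [96, 76, 81, 74, 34, 75, 35, 71, 11, 39, 30, 24, 27, 22]
34 vs larger child 39 at index 9, swap → [96, 76, 81, 74, 39, 75, 35, 71, 11, 34, 30, 24, 27, 22]

[96, 76, 81, 74, 39, 75, 35, 71, 11, 34, 30, 24, 27, 22]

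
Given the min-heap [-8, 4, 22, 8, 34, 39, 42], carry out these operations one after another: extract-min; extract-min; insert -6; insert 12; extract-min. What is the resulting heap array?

extract-min → returns -8:
  remove root -8; move last element 42 to root → [42, 4, 22, 8, 34, 39]
  42 vs smaller child 4 at index 1, swap → [4, 42, 22, 8, 34, 39]
  42 vs smaller child 8 at index 3, swap → [4, 8, 22, 42, 34, 39]
extract-min → returns 4:
  remove root 4; move last element 39 to root → [39, 8, 22, 42, 34]
  39 vs smaller child 8 at index 1, swap → [8, 39, 22, 42, 34]
  39 vs smaller child 34 at index 4, swap → [8, 34, 22, 42, 39]
insert -6:
  append -6 at index 5 → [8, 34, 22, 42, 39, -6]
  -6 < parent 22 at index 2, swap → [8, 34, -6, 42, 39, 22]
  -6 < parent 8 at index 0, swap → [-6, 34, 8, 42, 39, 22]
insert 12:
  append 12 at index 6 → [-6, 34, 8, 42, 39, 22, 12] (no swap needed)
extract-min → returns -6:
  remove root -6; move last element 12 to root → [12, 34, 8, 42, 39, 22]
  12 vs smaller child 8 at index 2, swap → [8, 34, 12, 42, 39, 22]

[8, 34, 12, 42, 39, 22]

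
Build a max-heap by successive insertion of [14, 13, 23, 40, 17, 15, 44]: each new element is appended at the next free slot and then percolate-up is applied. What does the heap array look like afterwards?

Insert 14:
  append 14 at index 0 → [14] (no swap needed)
Insert 13:
  append 13 at index 1 → [14, 13] (no swap needed)
Insert 23:
  append 23 at index 2 → [14, 13, 23]
  23 > parent 14 at index 0, swap → [23, 13, 14]
Insert 40:
  append 40 at index 3 → [23, 13, 14, 40]
  40 > parent 13 at index 1, swap → [23, 40, 14, 13]
  40 > parent 23 at index 0, swap → [40, 23, 14, 13]
Insert 17:
  append 17 at index 4 → [40, 23, 14, 13, 17] (no swap needed)
Insert 15:
  append 15 at index 5 → [40, 23, 14, 13, 17, 15]
  15 > parent 14 at index 2, swap → [40, 23, 15, 13, 17, 14]
Insert 44:
  append 44 at index 6 → [40, 23, 15, 13, 17, 14, 44]
  44 > parent 15 at index 2, swap → [40, 23, 44, 13, 17, 14, 15]
  44 > parent 40 at index 0, swap → [44, 23, 40, 13, 17, 14, 15]

[44, 23, 40, 13, 17, 14, 15]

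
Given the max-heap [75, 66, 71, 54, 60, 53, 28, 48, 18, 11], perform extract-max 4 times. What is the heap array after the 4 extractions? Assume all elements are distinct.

[54, 48, 53, 28, 18, 11]

extract-max #1 returns 75:
  remove root 75; move last element 11 to root → [11, 66, 71, 54, 60, 53, 28, 48, 18]
  11 vs larger child 71 at index 2, swap → [71, 66, 11, 54, 60, 53, 28, 48, 18]
  11 vs larger child 53 at index 5, swap → [71, 66, 53, 54, 60, 11, 28, 48, 18]
extract-max #2 returns 71:
  remove root 71; move last element 18 to root → [18, 66, 53, 54, 60, 11, 28, 48]
  18 vs larger child 66 at index 1, swap → [66, 18, 53, 54, 60, 11, 28, 48]
  18 vs larger child 60 at index 4, swap → [66, 60, 53, 54, 18, 11, 28, 48]
extract-max #3 returns 66:
  remove root 66; move last element 48 to root → [48, 60, 53, 54, 18, 11, 28]
  48 vs larger child 60 at index 1, swap → [60, 48, 53, 54, 18, 11, 28]
  48 vs larger child 54 at index 3, swap → [60, 54, 53, 48, 18, 11, 28]
extract-max #4 returns 60:
  remove root 60; move last element 28 to root → [28, 54, 53, 48, 18, 11]
  28 vs larger child 54 at index 1, swap → [54, 28, 53, 48, 18, 11]
  28 vs larger child 48 at index 3, swap → [54, 48, 53, 28, 18, 11]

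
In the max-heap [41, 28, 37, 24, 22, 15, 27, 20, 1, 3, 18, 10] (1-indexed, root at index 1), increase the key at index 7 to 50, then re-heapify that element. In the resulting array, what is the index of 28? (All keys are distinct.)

2

set index 7 from 27 to 50 → [41, 28, 37, 24, 22, 15, 50, 20, 1, 3, 18, 10]
50 > parent 37 at index 3, swap → [41, 28, 50, 24, 22, 15, 37, 20, 1, 3, 18, 10]
50 > parent 41 at index 1, swap → [50, 28, 41, 24, 22, 15, 37, 20, 1, 3, 18, 10]
resulting array: [50, 28, 41, 24, 22, 15, 37, 20, 1, 3, 18, 10]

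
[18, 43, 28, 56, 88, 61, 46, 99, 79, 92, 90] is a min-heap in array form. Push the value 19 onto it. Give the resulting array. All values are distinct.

[18, 43, 19, 56, 88, 28, 46, 99, 79, 92, 90, 61]

append 19 at index 11 → [18, 43, 28, 56, 88, 61, 46, 99, 79, 92, 90, 19]
19 < parent 61 at index 5, swap → [18, 43, 28, 56, 88, 19, 46, 99, 79, 92, 90, 61]
19 < parent 28 at index 2, swap → [18, 43, 19, 56, 88, 28, 46, 99, 79, 92, 90, 61]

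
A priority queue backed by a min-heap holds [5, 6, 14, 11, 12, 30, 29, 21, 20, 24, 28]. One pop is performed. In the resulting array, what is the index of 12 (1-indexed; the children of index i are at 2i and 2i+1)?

remove root 5; move last element 28 to root → [28, 6, 14, 11, 12, 30, 29, 21, 20, 24]
28 vs smaller child 6 at index 2, swap → [6, 28, 14, 11, 12, 30, 29, 21, 20, 24]
28 vs smaller child 11 at index 4, swap → [6, 11, 14, 28, 12, 30, 29, 21, 20, 24]
28 vs smaller child 20 at index 9, swap → [6, 11, 14, 20, 12, 30, 29, 21, 28, 24]
resulting array: [6, 11, 14, 20, 12, 30, 29, 21, 28, 24]

5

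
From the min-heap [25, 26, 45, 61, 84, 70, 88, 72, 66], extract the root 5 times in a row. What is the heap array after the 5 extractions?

[70, 72, 84, 88]

extract-min #1 returns 25:
  remove root 25; move last element 66 to root → [66, 26, 45, 61, 84, 70, 88, 72]
  66 vs smaller child 26 at index 1, swap → [26, 66, 45, 61, 84, 70, 88, 72]
  66 vs smaller child 61 at index 3, swap → [26, 61, 45, 66, 84, 70, 88, 72]
extract-min #2 returns 26:
  remove root 26; move last element 72 to root → [72, 61, 45, 66, 84, 70, 88]
  72 vs smaller child 45 at index 2, swap → [45, 61, 72, 66, 84, 70, 88]
  72 vs smaller child 70 at index 5, swap → [45, 61, 70, 66, 84, 72, 88]
extract-min #3 returns 45:
  remove root 45; move last element 88 to root → [88, 61, 70, 66, 84, 72]
  88 vs smaller child 61 at index 1, swap → [61, 88, 70, 66, 84, 72]
  88 vs smaller child 66 at index 3, swap → [61, 66, 70, 88, 84, 72]
extract-min #4 returns 61:
  remove root 61; move last element 72 to root → [72, 66, 70, 88, 84]
  72 vs smaller child 66 at index 1, swap → [66, 72, 70, 88, 84]
extract-min #5 returns 66:
  remove root 66; move last element 84 to root → [84, 72, 70, 88]
  84 vs smaller child 70 at index 2, swap → [70, 72, 84, 88]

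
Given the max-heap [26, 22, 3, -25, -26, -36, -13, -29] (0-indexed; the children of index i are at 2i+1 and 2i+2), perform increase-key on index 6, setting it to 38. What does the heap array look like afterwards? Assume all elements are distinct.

[38, 22, 26, -25, -26, -36, 3, -29]

set index 6 from -13 to 38 → [26, 22, 3, -25, -26, -36, 38, -29]
38 > parent 3 at index 2, swap → [26, 22, 38, -25, -26, -36, 3, -29]
38 > parent 26 at index 0, swap → [38, 22, 26, -25, -26, -36, 3, -29]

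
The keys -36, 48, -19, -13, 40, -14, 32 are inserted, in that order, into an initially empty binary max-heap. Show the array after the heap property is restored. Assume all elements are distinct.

[48, 40, 32, -36, -13, -19, -14]

Insert -36:
  append -36 at index 0 → [-36] (no swap needed)
Insert 48:
  append 48 at index 1 → [-36, 48]
  48 > parent -36 at index 0, swap → [48, -36]
Insert -19:
  append -19 at index 2 → [48, -36, -19] (no swap needed)
Insert -13:
  append -13 at index 3 → [48, -36, -19, -13]
  -13 > parent -36 at index 1, swap → [48, -13, -19, -36]
Insert 40:
  append 40 at index 4 → [48, -13, -19, -36, 40]
  40 > parent -13 at index 1, swap → [48, 40, -19, -36, -13]
Insert -14:
  append -14 at index 5 → [48, 40, -19, -36, -13, -14]
  -14 > parent -19 at index 2, swap → [48, 40, -14, -36, -13, -19]
Insert 32:
  append 32 at index 6 → [48, 40, -14, -36, -13, -19, 32]
  32 > parent -14 at index 2, swap → [48, 40, 32, -36, -13, -19, -14]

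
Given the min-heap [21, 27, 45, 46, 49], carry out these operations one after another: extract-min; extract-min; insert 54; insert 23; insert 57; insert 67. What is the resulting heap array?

[23, 45, 49, 54, 46, 57, 67]

extract-min → returns 21:
  remove root 21; move last element 49 to root → [49, 27, 45, 46]
  49 vs smaller child 27 at index 1, swap → [27, 49, 45, 46]
  49 vs only child 46 at index 3, swap → [27, 46, 45, 49]
extract-min → returns 27:
  remove root 27; move last element 49 to root → [49, 46, 45]
  49 vs smaller child 45 at index 2, swap → [45, 46, 49]
insert 54:
  append 54 at index 3 → [45, 46, 49, 54] (no swap needed)
insert 23:
  append 23 at index 4 → [45, 46, 49, 54, 23]
  23 < parent 46 at index 1, swap → [45, 23, 49, 54, 46]
  23 < parent 45 at index 0, swap → [23, 45, 49, 54, 46]
insert 57:
  append 57 at index 5 → [23, 45, 49, 54, 46, 57] (no swap needed)
insert 67:
  append 67 at index 6 → [23, 45, 49, 54, 46, 57, 67] (no swap needed)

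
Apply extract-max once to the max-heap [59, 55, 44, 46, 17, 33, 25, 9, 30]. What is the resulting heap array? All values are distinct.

[55, 46, 44, 30, 17, 33, 25, 9]

remove root 59; move last element 30 to root → [30, 55, 44, 46, 17, 33, 25, 9]
30 vs larger child 55 at index 1, swap → [55, 30, 44, 46, 17, 33, 25, 9]
30 vs larger child 46 at index 3, swap → [55, 46, 44, 30, 17, 33, 25, 9]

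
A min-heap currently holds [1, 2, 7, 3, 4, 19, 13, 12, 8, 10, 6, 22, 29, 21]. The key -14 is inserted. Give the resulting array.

[-14, 2, 1, 3, 4, 19, 7, 12, 8, 10, 6, 22, 29, 21, 13]

append -14 at index 14 → [1, 2, 7, 3, 4, 19, 13, 12, 8, 10, 6, 22, 29, 21, -14]
-14 < parent 13 at index 6, swap → [1, 2, 7, 3, 4, 19, -14, 12, 8, 10, 6, 22, 29, 21, 13]
-14 < parent 7 at index 2, swap → [1, 2, -14, 3, 4, 19, 7, 12, 8, 10, 6, 22, 29, 21, 13]
-14 < parent 1 at index 0, swap → [-14, 2, 1, 3, 4, 19, 7, 12, 8, 10, 6, 22, 29, 21, 13]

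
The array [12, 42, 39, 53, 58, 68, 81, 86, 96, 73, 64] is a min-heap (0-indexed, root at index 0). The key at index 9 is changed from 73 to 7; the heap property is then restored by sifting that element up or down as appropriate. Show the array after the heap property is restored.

set index 9 from 73 to 7 → [12, 42, 39, 53, 58, 68, 81, 86, 96, 7, 64]
7 < parent 58 at index 4, swap → [12, 42, 39, 53, 7, 68, 81, 86, 96, 58, 64]
7 < parent 42 at index 1, swap → [12, 7, 39, 53, 42, 68, 81, 86, 96, 58, 64]
7 < parent 12 at index 0, swap → [7, 12, 39, 53, 42, 68, 81, 86, 96, 58, 64]

[7, 12, 39, 53, 42, 68, 81, 86, 96, 58, 64]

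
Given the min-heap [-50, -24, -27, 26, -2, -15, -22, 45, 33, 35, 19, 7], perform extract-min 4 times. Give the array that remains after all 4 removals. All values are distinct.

extract-min #1 returns -50:
  remove root -50; move last element 7 to root → [7, -24, -27, 26, -2, -15, -22, 45, 33, 35, 19]
  7 vs smaller child -27 at index 2, swap → [-27, -24, 7, 26, -2, -15, -22, 45, 33, 35, 19]
  7 vs smaller child -22 at index 6, swap → [-27, -24, -22, 26, -2, -15, 7, 45, 33, 35, 19]
extract-min #2 returns -27:
  remove root -27; move last element 19 to root → [19, -24, -22, 26, -2, -15, 7, 45, 33, 35]
  19 vs smaller child -24 at index 1, swap → [-24, 19, -22, 26, -2, -15, 7, 45, 33, 35]
  19 vs smaller child -2 at index 4, swap → [-24, -2, -22, 26, 19, -15, 7, 45, 33, 35]
extract-min #3 returns -24:
  remove root -24; move last element 35 to root → [35, -2, -22, 26, 19, -15, 7, 45, 33]
  35 vs smaller child -22 at index 2, swap → [-22, -2, 35, 26, 19, -15, 7, 45, 33]
  35 vs smaller child -15 at index 5, swap → [-22, -2, -15, 26, 19, 35, 7, 45, 33]
extract-min #4 returns -22:
  remove root -22; move last element 33 to root → [33, -2, -15, 26, 19, 35, 7, 45]
  33 vs smaller child -15 at index 2, swap → [-15, -2, 33, 26, 19, 35, 7, 45]
  33 vs smaller child 7 at index 6, swap → [-15, -2, 7, 26, 19, 35, 33, 45]

[-15, -2, 7, 26, 19, 35, 33, 45]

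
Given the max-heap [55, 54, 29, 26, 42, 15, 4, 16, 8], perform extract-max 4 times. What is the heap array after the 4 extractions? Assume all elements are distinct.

extract-max #1 returns 55:
  remove root 55; move last element 8 to root → [8, 54, 29, 26, 42, 15, 4, 16]
  8 vs larger child 54 at index 1, swap → [54, 8, 29, 26, 42, 15, 4, 16]
  8 vs larger child 42 at index 4, swap → [54, 42, 29, 26, 8, 15, 4, 16]
extract-max #2 returns 54:
  remove root 54; move last element 16 to root → [16, 42, 29, 26, 8, 15, 4]
  16 vs larger child 42 at index 1, swap → [42, 16, 29, 26, 8, 15, 4]
  16 vs larger child 26 at index 3, swap → [42, 26, 29, 16, 8, 15, 4]
extract-max #3 returns 42:
  remove root 42; move last element 4 to root → [4, 26, 29, 16, 8, 15]
  4 vs larger child 29 at index 2, swap → [29, 26, 4, 16, 8, 15]
  4 vs only child 15 at index 5, swap → [29, 26, 15, 16, 8, 4]
extract-max #4 returns 29:
  remove root 29; move last element 4 to root → [4, 26, 15, 16, 8]
  4 vs larger child 26 at index 1, swap → [26, 4, 15, 16, 8]
  4 vs larger child 16 at index 3, swap → [26, 16, 15, 4, 8]

[26, 16, 15, 4, 8]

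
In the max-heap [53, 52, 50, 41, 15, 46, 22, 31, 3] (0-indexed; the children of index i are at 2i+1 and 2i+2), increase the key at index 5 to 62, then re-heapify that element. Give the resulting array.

[62, 52, 53, 41, 15, 50, 22, 31, 3]

set index 5 from 46 to 62 → [53, 52, 50, 41, 15, 62, 22, 31, 3]
62 > parent 50 at index 2, swap → [53, 52, 62, 41, 15, 50, 22, 31, 3]
62 > parent 53 at index 0, swap → [62, 52, 53, 41, 15, 50, 22, 31, 3]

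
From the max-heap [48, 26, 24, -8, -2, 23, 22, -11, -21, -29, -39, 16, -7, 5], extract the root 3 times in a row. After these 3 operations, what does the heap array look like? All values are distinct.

[23, 5, 22, -8, -2, 16, -7, -11, -21, -29, -39]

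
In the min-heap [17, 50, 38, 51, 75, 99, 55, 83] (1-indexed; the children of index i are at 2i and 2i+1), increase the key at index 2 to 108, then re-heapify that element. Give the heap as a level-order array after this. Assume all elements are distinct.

set index 2 from 50 to 108 → [17, 108, 38, 51, 75, 99, 55, 83]
108 vs smaller child 51 at index 4, swap → [17, 51, 38, 108, 75, 99, 55, 83]
108 vs only child 83 at index 8, swap → [17, 51, 38, 83, 75, 99, 55, 108]

[17, 51, 38, 83, 75, 99, 55, 108]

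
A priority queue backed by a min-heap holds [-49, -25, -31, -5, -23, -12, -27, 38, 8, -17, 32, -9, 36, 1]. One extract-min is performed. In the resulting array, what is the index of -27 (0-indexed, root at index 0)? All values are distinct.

2

remove root -49; move last element 1 to root → [1, -25, -31, -5, -23, -12, -27, 38, 8, -17, 32, -9, 36]
1 vs smaller child -31 at index 2, swap → [-31, -25, 1, -5, -23, -12, -27, 38, 8, -17, 32, -9, 36]
1 vs smaller child -27 at index 6, swap → [-31, -25, -27, -5, -23, -12, 1, 38, 8, -17, 32, -9, 36]
resulting array: [-31, -25, -27, -5, -23, -12, 1, 38, 8, -17, 32, -9, 36]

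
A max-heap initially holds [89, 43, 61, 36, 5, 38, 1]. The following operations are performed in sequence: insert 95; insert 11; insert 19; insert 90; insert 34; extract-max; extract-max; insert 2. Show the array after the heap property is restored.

[89, 43, 61, 36, 34, 38, 1, 19, 11, 5, 2]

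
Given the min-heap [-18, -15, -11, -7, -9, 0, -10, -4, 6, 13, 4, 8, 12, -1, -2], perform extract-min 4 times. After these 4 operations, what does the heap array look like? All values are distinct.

extract-min #1 returns -18:
  remove root -18; move last element -2 to root → [-2, -15, -11, -7, -9, 0, -10, -4, 6, 13, 4, 8, 12, -1]
  -2 vs smaller child -15 at index 1, swap → [-15, -2, -11, -7, -9, 0, -10, -4, 6, 13, 4, 8, 12, -1]
  -2 vs smaller child -9 at index 4, swap → [-15, -9, -11, -7, -2, 0, -10, -4, 6, 13, 4, 8, 12, -1]
extract-min #2 returns -15:
  remove root -15; move last element -1 to root → [-1, -9, -11, -7, -2, 0, -10, -4, 6, 13, 4, 8, 12]
  -1 vs smaller child -11 at index 2, swap → [-11, -9, -1, -7, -2, 0, -10, -4, 6, 13, 4, 8, 12]
  -1 vs smaller child -10 at index 6, swap → [-11, -9, -10, -7, -2, 0, -1, -4, 6, 13, 4, 8, 12]
extract-min #3 returns -11:
  remove root -11; move last element 12 to root → [12, -9, -10, -7, -2, 0, -1, -4, 6, 13, 4, 8]
  12 vs smaller child -10 at index 2, swap → [-10, -9, 12, -7, -2, 0, -1, -4, 6, 13, 4, 8]
  12 vs smaller child -1 at index 6, swap → [-10, -9, -1, -7, -2, 0, 12, -4, 6, 13, 4, 8]
extract-min #4 returns -10:
  remove root -10; move last element 8 to root → [8, -9, -1, -7, -2, 0, 12, -4, 6, 13, 4]
  8 vs smaller child -9 at index 1, swap → [-9, 8, -1, -7, -2, 0, 12, -4, 6, 13, 4]
  8 vs smaller child -7 at index 3, swap → [-9, -7, -1, 8, -2, 0, 12, -4, 6, 13, 4]
  8 vs smaller child -4 at index 7, swap → [-9, -7, -1, -4, -2, 0, 12, 8, 6, 13, 4]

[-9, -7, -1, -4, -2, 0, 12, 8, 6, 13, 4]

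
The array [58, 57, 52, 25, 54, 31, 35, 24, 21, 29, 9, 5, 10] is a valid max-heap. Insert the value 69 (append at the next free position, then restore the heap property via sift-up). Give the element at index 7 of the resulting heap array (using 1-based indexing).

append 69 at index 14 → [58, 57, 52, 25, 54, 31, 35, 24, 21, 29, 9, 5, 10, 69]
69 > parent 35 at index 7, swap → [58, 57, 52, 25, 54, 31, 69, 24, 21, 29, 9, 5, 10, 35]
69 > parent 52 at index 3, swap → [58, 57, 69, 25, 54, 31, 52, 24, 21, 29, 9, 5, 10, 35]
69 > parent 58 at index 1, swap → [69, 57, 58, 25, 54, 31, 52, 24, 21, 29, 9, 5, 10, 35]
resulting array: [69, 57, 58, 25, 54, 31, 52, 24, 21, 29, 9, 5, 10, 35]

52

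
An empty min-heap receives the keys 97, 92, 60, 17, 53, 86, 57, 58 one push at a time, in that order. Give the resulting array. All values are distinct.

[17, 53, 57, 58, 60, 92, 86, 97]

Insert 97:
  append 97 at index 0 → [97] (no swap needed)
Insert 92:
  append 92 at index 1 → [97, 92]
  92 < parent 97 at index 0, swap → [92, 97]
Insert 60:
  append 60 at index 2 → [92, 97, 60]
  60 < parent 92 at index 0, swap → [60, 97, 92]
Insert 17:
  append 17 at index 3 → [60, 97, 92, 17]
  17 < parent 97 at index 1, swap → [60, 17, 92, 97]
  17 < parent 60 at index 0, swap → [17, 60, 92, 97]
Insert 53:
  append 53 at index 4 → [17, 60, 92, 97, 53]
  53 < parent 60 at index 1, swap → [17, 53, 92, 97, 60]
Insert 86:
  append 86 at index 5 → [17, 53, 92, 97, 60, 86]
  86 < parent 92 at index 2, swap → [17, 53, 86, 97, 60, 92]
Insert 57:
  append 57 at index 6 → [17, 53, 86, 97, 60, 92, 57]
  57 < parent 86 at index 2, swap → [17, 53, 57, 97, 60, 92, 86]
Insert 58:
  append 58 at index 7 → [17, 53, 57, 97, 60, 92, 86, 58]
  58 < parent 97 at index 3, swap → [17, 53, 57, 58, 60, 92, 86, 97]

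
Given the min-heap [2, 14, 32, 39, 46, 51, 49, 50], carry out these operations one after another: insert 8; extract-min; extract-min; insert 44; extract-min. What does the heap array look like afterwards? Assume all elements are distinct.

insert 8:
  append 8 at index 8 → [2, 14, 32, 39, 46, 51, 49, 50, 8]
  8 < parent 39 at index 3, swap → [2, 14, 32, 8, 46, 51, 49, 50, 39]
  8 < parent 14 at index 1, swap → [2, 8, 32, 14, 46, 51, 49, 50, 39]
extract-min → returns 2:
  remove root 2; move last element 39 to root → [39, 8, 32, 14, 46, 51, 49, 50]
  39 vs smaller child 8 at index 1, swap → [8, 39, 32, 14, 46, 51, 49, 50]
  39 vs smaller child 14 at index 3, swap → [8, 14, 32, 39, 46, 51, 49, 50]
extract-min → returns 8:
  remove root 8; move last element 50 to root → [50, 14, 32, 39, 46, 51, 49]
  50 vs smaller child 14 at index 1, swap → [14, 50, 32, 39, 46, 51, 49]
  50 vs smaller child 39 at index 3, swap → [14, 39, 32, 50, 46, 51, 49]
insert 44:
  append 44 at index 7 → [14, 39, 32, 50, 46, 51, 49, 44]
  44 < parent 50 at index 3, swap → [14, 39, 32, 44, 46, 51, 49, 50]
extract-min → returns 14:
  remove root 14; move last element 50 to root → [50, 39, 32, 44, 46, 51, 49]
  50 vs smaller child 32 at index 2, swap → [32, 39, 50, 44, 46, 51, 49]
  50 vs smaller child 49 at index 6, swap → [32, 39, 49, 44, 46, 51, 50]

[32, 39, 49, 44, 46, 51, 50]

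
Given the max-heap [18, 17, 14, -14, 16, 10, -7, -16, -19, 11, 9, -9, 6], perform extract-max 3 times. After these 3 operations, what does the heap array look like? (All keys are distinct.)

[14, 11, 10, -14, 9, -9, -7, -16, -19, 6]

extract-max #1 returns 18:
  remove root 18; move last element 6 to root → [6, 17, 14, -14, 16, 10, -7, -16, -19, 11, 9, -9]
  6 vs larger child 17 at index 1, swap → [17, 6, 14, -14, 16, 10, -7, -16, -19, 11, 9, -9]
  6 vs larger child 16 at index 4, swap → [17, 16, 14, -14, 6, 10, -7, -16, -19, 11, 9, -9]
  6 vs larger child 11 at index 9, swap → [17, 16, 14, -14, 11, 10, -7, -16, -19, 6, 9, -9]
extract-max #2 returns 17:
  remove root 17; move last element -9 to root → [-9, 16, 14, -14, 11, 10, -7, -16, -19, 6, 9]
  -9 vs larger child 16 at index 1, swap → [16, -9, 14, -14, 11, 10, -7, -16, -19, 6, 9]
  -9 vs larger child 11 at index 4, swap → [16, 11, 14, -14, -9, 10, -7, -16, -19, 6, 9]
  -9 vs larger child 9 at index 10, swap → [16, 11, 14, -14, 9, 10, -7, -16, -19, 6, -9]
extract-max #3 returns 16:
  remove root 16; move last element -9 to root → [-9, 11, 14, -14, 9, 10, -7, -16, -19, 6]
  -9 vs larger child 14 at index 2, swap → [14, 11, -9, -14, 9, 10, -7, -16, -19, 6]
  -9 vs larger child 10 at index 5, swap → [14, 11, 10, -14, 9, -9, -7, -16, -19, 6]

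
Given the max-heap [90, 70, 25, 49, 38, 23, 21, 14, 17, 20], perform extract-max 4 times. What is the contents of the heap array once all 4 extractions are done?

[25, 20, 23, 14, 17, 21]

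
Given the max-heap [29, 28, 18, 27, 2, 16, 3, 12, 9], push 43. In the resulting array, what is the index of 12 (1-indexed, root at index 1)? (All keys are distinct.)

8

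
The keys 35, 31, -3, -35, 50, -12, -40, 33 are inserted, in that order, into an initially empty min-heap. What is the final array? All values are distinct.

Insert 35:
  append 35 at index 0 → [35] (no swap needed)
Insert 31:
  append 31 at index 1 → [35, 31]
  31 < parent 35 at index 0, swap → [31, 35]
Insert -3:
  append -3 at index 2 → [31, 35, -3]
  -3 < parent 31 at index 0, swap → [-3, 35, 31]
Insert -35:
  append -35 at index 3 → [-3, 35, 31, -35]
  -35 < parent 35 at index 1, swap → [-3, -35, 31, 35]
  -35 < parent -3 at index 0, swap → [-35, -3, 31, 35]
Insert 50:
  append 50 at index 4 → [-35, -3, 31, 35, 50] (no swap needed)
Insert -12:
  append -12 at index 5 → [-35, -3, 31, 35, 50, -12]
  -12 < parent 31 at index 2, swap → [-35, -3, -12, 35, 50, 31]
Insert -40:
  append -40 at index 6 → [-35, -3, -12, 35, 50, 31, -40]
  -40 < parent -12 at index 2, swap → [-35, -3, -40, 35, 50, 31, -12]
  -40 < parent -35 at index 0, swap → [-40, -3, -35, 35, 50, 31, -12]
Insert 33:
  append 33 at index 7 → [-40, -3, -35, 35, 50, 31, -12, 33]
  33 < parent 35 at index 3, swap → [-40, -3, -35, 33, 50, 31, -12, 35]

[-40, -3, -35, 33, 50, 31, -12, 35]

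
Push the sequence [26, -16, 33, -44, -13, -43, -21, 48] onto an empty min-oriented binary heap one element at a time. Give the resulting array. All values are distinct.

[-44, -16, -43, 26, -13, 33, -21, 48]

Insert 26:
  append 26 at index 0 → [26] (no swap needed)
Insert -16:
  append -16 at index 1 → [26, -16]
  -16 < parent 26 at index 0, swap → [-16, 26]
Insert 33:
  append 33 at index 2 → [-16, 26, 33] (no swap needed)
Insert -44:
  append -44 at index 3 → [-16, 26, 33, -44]
  -44 < parent 26 at index 1, swap → [-16, -44, 33, 26]
  -44 < parent -16 at index 0, swap → [-44, -16, 33, 26]
Insert -13:
  append -13 at index 4 → [-44, -16, 33, 26, -13] (no swap needed)
Insert -43:
  append -43 at index 5 → [-44, -16, 33, 26, -13, -43]
  -43 < parent 33 at index 2, swap → [-44, -16, -43, 26, -13, 33]
Insert -21:
  append -21 at index 6 → [-44, -16, -43, 26, -13, 33, -21] (no swap needed)
Insert 48:
  append 48 at index 7 → [-44, -16, -43, 26, -13, 33, -21, 48] (no swap needed)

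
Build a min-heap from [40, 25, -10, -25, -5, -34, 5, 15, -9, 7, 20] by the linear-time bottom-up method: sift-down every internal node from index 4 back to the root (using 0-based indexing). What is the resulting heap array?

[-34, -25, -10, -9, -5, 40, 5, 15, 25, 7, 20]

sift down from index 4: already satisfies heap property
sift down from index 3: already satisfies heap property
sift down from index 2:
  -10 vs smaller child -34 at index 5, swap → [40, 25, -34, -25, -5, -10, 5, 15, -9, 7, 20]
sift down from index 1:
  25 vs smaller child -25 at index 3, swap → [40, -25, -34, 25, -5, -10, 5, 15, -9, 7, 20]
  25 vs smaller child -9 at index 8, swap → [40, -25, -34, -9, -5, -10, 5, 15, 25, 7, 20]
sift down from index 0:
  40 vs smaller child -34 at index 2, swap → [-34, -25, 40, -9, -5, -10, 5, 15, 25, 7, 20]
  40 vs smaller child -10 at index 5, swap → [-34, -25, -10, -9, -5, 40, 5, 15, 25, 7, 20]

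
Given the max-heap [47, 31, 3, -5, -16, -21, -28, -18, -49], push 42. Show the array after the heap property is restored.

[47, 42, 3, -5, 31, -21, -28, -18, -49, -16]

append 42 at index 9 → [47, 31, 3, -5, -16, -21, -28, -18, -49, 42]
42 > parent -16 at index 4, swap → [47, 31, 3, -5, 42, -21, -28, -18, -49, -16]
42 > parent 31 at index 1, swap → [47, 42, 3, -5, 31, -21, -28, -18, -49, -16]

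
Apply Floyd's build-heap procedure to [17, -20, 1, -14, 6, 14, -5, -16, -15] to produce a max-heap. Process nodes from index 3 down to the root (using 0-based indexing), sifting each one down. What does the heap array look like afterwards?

[17, 6, 14, -14, -20, 1, -5, -16, -15]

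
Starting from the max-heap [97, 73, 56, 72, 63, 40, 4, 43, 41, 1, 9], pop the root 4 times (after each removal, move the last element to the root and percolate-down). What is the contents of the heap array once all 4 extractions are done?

extract-max #1 returns 97:
  remove root 97; move last element 9 to root → [9, 73, 56, 72, 63, 40, 4, 43, 41, 1]
  9 vs larger child 73 at index 1, swap → [73, 9, 56, 72, 63, 40, 4, 43, 41, 1]
  9 vs larger child 72 at index 3, swap → [73, 72, 56, 9, 63, 40, 4, 43, 41, 1]
  9 vs larger child 43 at index 7, swap → [73, 72, 56, 43, 63, 40, 4, 9, 41, 1]
extract-max #2 returns 73:
  remove root 73; move last element 1 to root → [1, 72, 56, 43, 63, 40, 4, 9, 41]
  1 vs larger child 72 at index 1, swap → [72, 1, 56, 43, 63, 40, 4, 9, 41]
  1 vs larger child 63 at index 4, swap → [72, 63, 56, 43, 1, 40, 4, 9, 41]
extract-max #3 returns 72:
  remove root 72; move last element 41 to root → [41, 63, 56, 43, 1, 40, 4, 9]
  41 vs larger child 63 at index 1, swap → [63, 41, 56, 43, 1, 40, 4, 9]
  41 vs larger child 43 at index 3, swap → [63, 43, 56, 41, 1, 40, 4, 9]
extract-max #4 returns 63:
  remove root 63; move last element 9 to root → [9, 43, 56, 41, 1, 40, 4]
  9 vs larger child 56 at index 2, swap → [56, 43, 9, 41, 1, 40, 4]
  9 vs larger child 40 at index 5, swap → [56, 43, 40, 41, 1, 9, 4]

[56, 43, 40, 41, 1, 9, 4]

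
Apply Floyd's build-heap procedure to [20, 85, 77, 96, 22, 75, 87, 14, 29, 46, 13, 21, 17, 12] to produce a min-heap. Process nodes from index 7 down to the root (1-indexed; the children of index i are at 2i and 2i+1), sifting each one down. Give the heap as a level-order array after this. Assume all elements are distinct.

sift down from index 7:
  87 vs only child 12 at index 14, swap → [20, 85, 77, 96, 22, 75, 12, 14, 29, 46, 13, 21, 17, 87]
sift down from index 6:
  75 vs smaller child 17 at index 13, swap → [20, 85, 77, 96, 22, 17, 12, 14, 29, 46, 13, 21, 75, 87]
sift down from index 5:
  22 vs smaller child 13 at index 11, swap → [20, 85, 77, 96, 13, 17, 12, 14, 29, 46, 22, 21, 75, 87]
sift down from index 4:
  96 vs smaller child 14 at index 8, swap → [20, 85, 77, 14, 13, 17, 12, 96, 29, 46, 22, 21, 75, 87]
sift down from index 3:
  77 vs smaller child 12 at index 7, swap → [20, 85, 12, 14, 13, 17, 77, 96, 29, 46, 22, 21, 75, 87]
sift down from index 2:
  85 vs smaller child 13 at index 5, swap → [20, 13, 12, 14, 85, 17, 77, 96, 29, 46, 22, 21, 75, 87]
  85 vs smaller child 22 at index 11, swap → [20, 13, 12, 14, 22, 17, 77, 96, 29, 46, 85, 21, 75, 87]
sift down from index 1:
  20 vs smaller child 12 at index 3, swap → [12, 13, 20, 14, 22, 17, 77, 96, 29, 46, 85, 21, 75, 87]
  20 vs smaller child 17 at index 6, swap → [12, 13, 17, 14, 22, 20, 77, 96, 29, 46, 85, 21, 75, 87]

[12, 13, 17, 14, 22, 20, 77, 96, 29, 46, 85, 21, 75, 87]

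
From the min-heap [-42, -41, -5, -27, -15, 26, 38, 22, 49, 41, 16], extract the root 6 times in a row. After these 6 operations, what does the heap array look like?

[22, 38, 26, 49, 41]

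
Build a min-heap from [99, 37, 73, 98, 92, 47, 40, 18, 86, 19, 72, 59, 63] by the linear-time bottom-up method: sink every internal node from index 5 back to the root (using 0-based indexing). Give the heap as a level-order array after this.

sift down from index 5: already satisfies heap property
sift down from index 4:
  92 vs smaller child 19 at index 9, swap → [99, 37, 73, 98, 19, 47, 40, 18, 86, 92, 72, 59, 63]
sift down from index 3:
  98 vs smaller child 18 at index 7, swap → [99, 37, 73, 18, 19, 47, 40, 98, 86, 92, 72, 59, 63]
sift down from index 2:
  73 vs smaller child 40 at index 6, swap → [99, 37, 40, 18, 19, 47, 73, 98, 86, 92, 72, 59, 63]
sift down from index 1:
  37 vs smaller child 18 at index 3, swap → [99, 18, 40, 37, 19, 47, 73, 98, 86, 92, 72, 59, 63]
sift down from index 0:
  99 vs smaller child 18 at index 1, swap → [18, 99, 40, 37, 19, 47, 73, 98, 86, 92, 72, 59, 63]
  99 vs smaller child 19 at index 4, swap → [18, 19, 40, 37, 99, 47, 73, 98, 86, 92, 72, 59, 63]
  99 vs smaller child 72 at index 10, swap → [18, 19, 40, 37, 72, 47, 73, 98, 86, 92, 99, 59, 63]

[18, 19, 40, 37, 72, 47, 73, 98, 86, 92, 99, 59, 63]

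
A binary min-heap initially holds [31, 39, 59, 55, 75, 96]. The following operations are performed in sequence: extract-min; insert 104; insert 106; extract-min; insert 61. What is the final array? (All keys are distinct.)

extract-min → returns 31:
  remove root 31; move last element 96 to root → [96, 39, 59, 55, 75]
  96 vs smaller child 39 at index 1, swap → [39, 96, 59, 55, 75]
  96 vs smaller child 55 at index 3, swap → [39, 55, 59, 96, 75]
insert 104:
  append 104 at index 5 → [39, 55, 59, 96, 75, 104] (no swap needed)
insert 106:
  append 106 at index 6 → [39, 55, 59, 96, 75, 104, 106] (no swap needed)
extract-min → returns 39:
  remove root 39; move last element 106 to root → [106, 55, 59, 96, 75, 104]
  106 vs smaller child 55 at index 1, swap → [55, 106, 59, 96, 75, 104]
  106 vs smaller child 75 at index 4, swap → [55, 75, 59, 96, 106, 104]
insert 61:
  append 61 at index 6 → [55, 75, 59, 96, 106, 104, 61] (no swap needed)

[55, 75, 59, 96, 106, 104, 61]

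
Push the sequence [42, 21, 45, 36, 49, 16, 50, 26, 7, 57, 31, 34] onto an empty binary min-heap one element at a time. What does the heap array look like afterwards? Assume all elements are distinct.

Insert 42:
  append 42 at index 0 → [42] (no swap needed)
Insert 21:
  append 21 at index 1 → [42, 21]
  21 < parent 42 at index 0, swap → [21, 42]
Insert 45:
  append 45 at index 2 → [21, 42, 45] (no swap needed)
Insert 36:
  append 36 at index 3 → [21, 42, 45, 36]
  36 < parent 42 at index 1, swap → [21, 36, 45, 42]
Insert 49:
  append 49 at index 4 → [21, 36, 45, 42, 49] (no swap needed)
Insert 16:
  append 16 at index 5 → [21, 36, 45, 42, 49, 16]
  16 < parent 45 at index 2, swap → [21, 36, 16, 42, 49, 45]
  16 < parent 21 at index 0, swap → [16, 36, 21, 42, 49, 45]
Insert 50:
  append 50 at index 6 → [16, 36, 21, 42, 49, 45, 50] (no swap needed)
Insert 26:
  append 26 at index 7 → [16, 36, 21, 42, 49, 45, 50, 26]
  26 < parent 42 at index 3, swap → [16, 36, 21, 26, 49, 45, 50, 42]
  26 < parent 36 at index 1, swap → [16, 26, 21, 36, 49, 45, 50, 42]
Insert 7:
  append 7 at index 8 → [16, 26, 21, 36, 49, 45, 50, 42, 7]
  7 < parent 36 at index 3, swap → [16, 26, 21, 7, 49, 45, 50, 42, 36]
  7 < parent 26 at index 1, swap → [16, 7, 21, 26, 49, 45, 50, 42, 36]
  7 < parent 16 at index 0, swap → [7, 16, 21, 26, 49, 45, 50, 42, 36]
Insert 57:
  append 57 at index 9 → [7, 16, 21, 26, 49, 45, 50, 42, 36, 57] (no swap needed)
Insert 31:
  append 31 at index 10 → [7, 16, 21, 26, 49, 45, 50, 42, 36, 57, 31]
  31 < parent 49 at index 4, swap → [7, 16, 21, 26, 31, 45, 50, 42, 36, 57, 49]
Insert 34:
  append 34 at index 11 → [7, 16, 21, 26, 31, 45, 50, 42, 36, 57, 49, 34]
  34 < parent 45 at index 5, swap → [7, 16, 21, 26, 31, 34, 50, 42, 36, 57, 49, 45]

[7, 16, 21, 26, 31, 34, 50, 42, 36, 57, 49, 45]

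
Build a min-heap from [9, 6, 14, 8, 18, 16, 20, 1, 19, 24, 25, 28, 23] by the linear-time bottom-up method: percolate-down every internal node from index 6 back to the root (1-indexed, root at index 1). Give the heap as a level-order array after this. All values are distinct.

[1, 6, 14, 8, 18, 16, 20, 9, 19, 24, 25, 28, 23]

sift down from index 6: already satisfies heap property
sift down from index 5: already satisfies heap property
sift down from index 4:
  8 vs smaller child 1 at index 8, swap → [9, 6, 14, 1, 18, 16, 20, 8, 19, 24, 25, 28, 23]
sift down from index 3: already satisfies heap property
sift down from index 2:
  6 vs smaller child 1 at index 4, swap → [9, 1, 14, 6, 18, 16, 20, 8, 19, 24, 25, 28, 23]
sift down from index 1:
  9 vs smaller child 1 at index 2, swap → [1, 9, 14, 6, 18, 16, 20, 8, 19, 24, 25, 28, 23]
  9 vs smaller child 6 at index 4, swap → [1, 6, 14, 9, 18, 16, 20, 8, 19, 24, 25, 28, 23]
  9 vs smaller child 8 at index 8, swap → [1, 6, 14, 8, 18, 16, 20, 9, 19, 24, 25, 28, 23]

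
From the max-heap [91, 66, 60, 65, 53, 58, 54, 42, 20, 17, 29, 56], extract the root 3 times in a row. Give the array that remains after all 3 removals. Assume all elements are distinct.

[60, 56, 58, 42, 53, 17, 54, 29, 20]

extract-max #1 returns 91:
  remove root 91; move last element 56 to root → [56, 66, 60, 65, 53, 58, 54, 42, 20, 17, 29]
  56 vs larger child 66 at index 1, swap → [66, 56, 60, 65, 53, 58, 54, 42, 20, 17, 29]
  56 vs larger child 65 at index 3, swap → [66, 65, 60, 56, 53, 58, 54, 42, 20, 17, 29]
extract-max #2 returns 66:
  remove root 66; move last element 29 to root → [29, 65, 60, 56, 53, 58, 54, 42, 20, 17]
  29 vs larger child 65 at index 1, swap → [65, 29, 60, 56, 53, 58, 54, 42, 20, 17]
  29 vs larger child 56 at index 3, swap → [65, 56, 60, 29, 53, 58, 54, 42, 20, 17]
  29 vs larger child 42 at index 7, swap → [65, 56, 60, 42, 53, 58, 54, 29, 20, 17]
extract-max #3 returns 65:
  remove root 65; move last element 17 to root → [17, 56, 60, 42, 53, 58, 54, 29, 20]
  17 vs larger child 60 at index 2, swap → [60, 56, 17, 42, 53, 58, 54, 29, 20]
  17 vs larger child 58 at index 5, swap → [60, 56, 58, 42, 53, 17, 54, 29, 20]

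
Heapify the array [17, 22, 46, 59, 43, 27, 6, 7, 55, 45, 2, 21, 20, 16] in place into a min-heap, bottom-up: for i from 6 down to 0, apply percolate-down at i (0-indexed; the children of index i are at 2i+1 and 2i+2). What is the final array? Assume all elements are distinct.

sift down from index 6: already satisfies heap property
sift down from index 5:
  27 vs smaller child 20 at index 12, swap → [17, 22, 46, 59, 43, 20, 6, 7, 55, 45, 2, 21, 27, 16]
sift down from index 4:
  43 vs smaller child 2 at index 10, swap → [17, 22, 46, 59, 2, 20, 6, 7, 55, 45, 43, 21, 27, 16]
sift down from index 3:
  59 vs smaller child 7 at index 7, swap → [17, 22, 46, 7, 2, 20, 6, 59, 55, 45, 43, 21, 27, 16]
sift down from index 2:
  46 vs smaller child 6 at index 6, swap → [17, 22, 6, 7, 2, 20, 46, 59, 55, 45, 43, 21, 27, 16]
  46 vs only child 16 at index 13, swap → [17, 22, 6, 7, 2, 20, 16, 59, 55, 45, 43, 21, 27, 46]
sift down from index 1:
  22 vs smaller child 2 at index 4, swap → [17, 2, 6, 7, 22, 20, 16, 59, 55, 45, 43, 21, 27, 46]
sift down from index 0:
  17 vs smaller child 2 at index 1, swap → [2, 17, 6, 7, 22, 20, 16, 59, 55, 45, 43, 21, 27, 46]
  17 vs smaller child 7 at index 3, swap → [2, 7, 6, 17, 22, 20, 16, 59, 55, 45, 43, 21, 27, 46]

[2, 7, 6, 17, 22, 20, 16, 59, 55, 45, 43, 21, 27, 46]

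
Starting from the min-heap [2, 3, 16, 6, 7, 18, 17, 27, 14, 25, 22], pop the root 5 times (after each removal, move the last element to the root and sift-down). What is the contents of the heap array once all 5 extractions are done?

[16, 22, 17, 27, 25, 18]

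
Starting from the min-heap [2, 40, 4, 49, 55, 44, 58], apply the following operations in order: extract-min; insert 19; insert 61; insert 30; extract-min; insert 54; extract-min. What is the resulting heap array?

[30, 40, 44, 54, 55, 58, 49, 61]

extract-min → returns 2:
  remove root 2; move last element 58 to root → [58, 40, 4, 49, 55, 44]
  58 vs smaller child 4 at index 2, swap → [4, 40, 58, 49, 55, 44]
  58 vs only child 44 at index 5, swap → [4, 40, 44, 49, 55, 58]
insert 19:
  append 19 at index 6 → [4, 40, 44, 49, 55, 58, 19]
  19 < parent 44 at index 2, swap → [4, 40, 19, 49, 55, 58, 44]
insert 61:
  append 61 at index 7 → [4, 40, 19, 49, 55, 58, 44, 61] (no swap needed)
insert 30:
  append 30 at index 8 → [4, 40, 19, 49, 55, 58, 44, 61, 30]
  30 < parent 49 at index 3, swap → [4, 40, 19, 30, 55, 58, 44, 61, 49]
  30 < parent 40 at index 1, swap → [4, 30, 19, 40, 55, 58, 44, 61, 49]
extract-min → returns 4:
  remove root 4; move last element 49 to root → [49, 30, 19, 40, 55, 58, 44, 61]
  49 vs smaller child 19 at index 2, swap → [19, 30, 49, 40, 55, 58, 44, 61]
  49 vs smaller child 44 at index 6, swap → [19, 30, 44, 40, 55, 58, 49, 61]
insert 54:
  append 54 at index 8 → [19, 30, 44, 40, 55, 58, 49, 61, 54] (no swap needed)
extract-min → returns 19:
  remove root 19; move last element 54 to root → [54, 30, 44, 40, 55, 58, 49, 61]
  54 vs smaller child 30 at index 1, swap → [30, 54, 44, 40, 55, 58, 49, 61]
  54 vs smaller child 40 at index 3, swap → [30, 40, 44, 54, 55, 58, 49, 61]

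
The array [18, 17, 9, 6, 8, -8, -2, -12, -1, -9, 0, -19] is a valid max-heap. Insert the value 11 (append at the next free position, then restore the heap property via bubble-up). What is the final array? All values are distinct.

[18, 17, 11, 6, 8, 9, -2, -12, -1, -9, 0, -19, -8]

append 11 at index 12 → [18, 17, 9, 6, 8, -8, -2, -12, -1, -9, 0, -19, 11]
11 > parent -8 at index 5, swap → [18, 17, 9, 6, 8, 11, -2, -12, -1, -9, 0, -19, -8]
11 > parent 9 at index 2, swap → [18, 17, 11, 6, 8, 9, -2, -12, -1, -9, 0, -19, -8]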